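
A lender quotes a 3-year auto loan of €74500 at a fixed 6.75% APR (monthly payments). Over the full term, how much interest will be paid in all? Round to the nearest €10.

At 6.75% the monthly rate is 0.0056250, so the payment is 74,500 × 0.0056250 / (1 − 1.0056250^−36) = €2,291.84.
Total paid = 36 × €2,291.84 = €82,506.24; interest = €82,506.24 − €74,500 = €8,006.24.

€8,010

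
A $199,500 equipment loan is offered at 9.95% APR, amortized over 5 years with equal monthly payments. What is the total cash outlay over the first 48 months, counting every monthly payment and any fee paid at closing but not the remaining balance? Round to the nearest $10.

Monthly rate = 9.95%/12 = 0.0082917; payment = 199,500 × 0.0082917 / (1 − (1+0.0082917)^−60) = $4,233.88.
Total outlay = 48 × $4,233.88 = $203,226.24.

$203,230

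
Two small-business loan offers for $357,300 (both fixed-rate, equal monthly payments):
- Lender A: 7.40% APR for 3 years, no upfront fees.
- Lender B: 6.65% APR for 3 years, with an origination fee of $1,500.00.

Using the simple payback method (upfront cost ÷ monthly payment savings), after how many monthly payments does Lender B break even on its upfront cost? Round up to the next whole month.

Lender A: monthly rate = 7.4%/12 = 0.0061667; payment = 357,300 × 0.0061667 / (1 − (1+0.0061667)^−36) = $11,097.85.
Lender B: at 6.65% the monthly rate is 0.0055417, so the payment is 357,300 × 0.0055417 / (1 − 1.0055417^−36) = $10,975.30.
Monthly savings = $11,097.85 − $10,975.30 = $122.55.
Break-even = $1,500.00 / $122.55 = 12.24 → 13 months.

13 months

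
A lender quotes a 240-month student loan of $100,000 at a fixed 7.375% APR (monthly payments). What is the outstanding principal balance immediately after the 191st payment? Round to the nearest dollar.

$33,673

With monthly rate i = 7.375%/12 = 0.0061458, the balance after k of n payments is P · [(1+i)^n − (1+i)^k] / [(1+i)^n − 1].
(1+0.0061458)^240 = 4.35134909 and (1+0.0061458)^191 = 3.22283602, so the balance is 100,000 × (4.35134909 − 3.22283602) / (4.35134909 − 1) = $33,673.40.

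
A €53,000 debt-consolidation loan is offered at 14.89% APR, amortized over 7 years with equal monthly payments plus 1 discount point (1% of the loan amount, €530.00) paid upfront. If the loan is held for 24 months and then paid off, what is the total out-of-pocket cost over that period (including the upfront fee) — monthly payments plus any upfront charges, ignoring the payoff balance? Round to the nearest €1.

€24,997

Monthly rate = 14.89%/12 = 0.0124083; payment = 53,000 × 0.0124083 / (1 − (1+0.0124083)^−84) = €1,019.46.
Total outlay = 24 × €1,019.46 + €530.00 = €24,997.04.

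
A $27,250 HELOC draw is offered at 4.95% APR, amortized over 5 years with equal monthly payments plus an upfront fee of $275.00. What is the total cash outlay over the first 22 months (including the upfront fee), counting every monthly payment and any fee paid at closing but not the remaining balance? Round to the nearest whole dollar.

$11,575

Monthly rate = 4.95%/12 = 0.0041250; payment = 27,250 × 0.0041250 / (1 − (1+0.0041250)^−60) = $513.62.
Total outlay = 22 × $513.62 + $275.00 = $11,574.64.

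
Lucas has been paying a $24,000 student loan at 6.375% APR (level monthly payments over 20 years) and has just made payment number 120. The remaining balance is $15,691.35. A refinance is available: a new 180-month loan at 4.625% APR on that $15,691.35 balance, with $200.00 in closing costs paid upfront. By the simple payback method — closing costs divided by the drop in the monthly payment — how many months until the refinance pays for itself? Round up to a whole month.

4 months

Current payment = 24,000 × 6.375%/12 / (1 − (1+0.0053125)^−240) = $177.18.
Refinanced payment = 15,691.35 × 0.0038542 / (1 − (1+0.0038542)^−180) = $121.04.
Monthly savings = $177.18 − $121.04 = $56.14.
Break-even = $200.00 / $56.14 = 3.56 → 4 months.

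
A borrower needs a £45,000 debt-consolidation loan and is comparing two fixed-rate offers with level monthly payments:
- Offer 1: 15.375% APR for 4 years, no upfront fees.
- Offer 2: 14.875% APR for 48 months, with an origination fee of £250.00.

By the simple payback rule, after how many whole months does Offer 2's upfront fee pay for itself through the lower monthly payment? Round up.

Offer 1: monthly rate = 15.375%/12 = 0.0128125; payment = 45,000 × 0.0128125 / (1 − (1+0.0128125)^−48) = £1,260.95.
Offer 2: at 14.875% the monthly rate is 0.0123958, so the payment is 45,000 × 0.0123958 / (1 − 1.0123958^−48) = £1,249.53.
Monthly savings = £1,260.95 − £1,249.53 = £11.42.
Break-even = £250.00 / £11.42 = 21.89 → 22 months.

22 months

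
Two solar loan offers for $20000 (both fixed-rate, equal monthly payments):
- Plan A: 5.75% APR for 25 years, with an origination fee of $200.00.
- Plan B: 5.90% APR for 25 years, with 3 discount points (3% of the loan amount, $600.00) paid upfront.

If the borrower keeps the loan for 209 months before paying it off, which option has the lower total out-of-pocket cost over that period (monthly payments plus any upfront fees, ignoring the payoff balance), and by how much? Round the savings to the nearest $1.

Plan A by $780

Plan A: at 5.75% the monthly rate is 0.0047917, so the payment is 20,000 × 0.0047917 / (1 − 1.0047917^−300) = $125.82.
Plan B: monthly rate = 5.9%/12 = 0.0049167; payment = 20,000 × 0.0049167 / (1 − (1+0.0049167)^−300) = $127.64.
Over 209 months: Plan A costs 209 × $125.82 + $200.00 = $26,496.38; Plan B costs 209 × $127.64 + $600.00 = $27,276.76.
Plan A is cheaper by $27,276.76 − $26,496.38 = $780.38.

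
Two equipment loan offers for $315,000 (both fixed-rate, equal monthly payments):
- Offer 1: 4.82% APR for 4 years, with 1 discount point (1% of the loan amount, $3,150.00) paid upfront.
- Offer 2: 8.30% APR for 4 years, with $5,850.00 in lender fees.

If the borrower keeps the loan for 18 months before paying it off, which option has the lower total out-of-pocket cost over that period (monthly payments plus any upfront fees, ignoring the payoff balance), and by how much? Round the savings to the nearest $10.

Offer 1: at 4.82% the monthly rate is 0.0040167, so the payment is 315,000 × 0.0040167 / (1 − 1.0040167^−48) = $7,228.57.
Offer 2: at 8.30% the monthly rate is 0.0069167, so the payment is 315,000 × 0.0069167 / (1 − 1.0069167^−48) = $7,734.51.
Over 18 months: Offer 1 costs 18 × $7,228.57 + $3,150.00 = $133,264.26; Offer 2 costs 18 × $7,734.51 + $5,850.00 = $145,071.18.
Offer 1 is cheaper by $145,071.18 − $133,264.26 = $11,806.92.

Offer 1 by $11,810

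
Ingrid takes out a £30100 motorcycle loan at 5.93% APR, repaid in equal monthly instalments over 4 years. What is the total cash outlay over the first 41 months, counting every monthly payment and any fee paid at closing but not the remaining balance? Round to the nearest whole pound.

At 5.93% the monthly rate is 0.0049417, so the payment is 30,100 × 0.0049417 / (1 − 1.0049417^−48) = £705.93.
Total outlay = 41 × £705.93 = £28,943.13.

£28,943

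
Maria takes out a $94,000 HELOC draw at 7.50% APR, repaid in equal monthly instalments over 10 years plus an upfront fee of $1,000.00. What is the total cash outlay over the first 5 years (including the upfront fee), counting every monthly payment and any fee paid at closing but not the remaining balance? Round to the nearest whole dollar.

$67,948

Monthly rate = 7.5%/12 = 0.0062500; payment = 94,000 × 0.0062500 / (1 − (1+0.0062500)^−120) = $1,115.80.
Total outlay = 60 × $1,115.80 + $1,000.00 = $67,948.00.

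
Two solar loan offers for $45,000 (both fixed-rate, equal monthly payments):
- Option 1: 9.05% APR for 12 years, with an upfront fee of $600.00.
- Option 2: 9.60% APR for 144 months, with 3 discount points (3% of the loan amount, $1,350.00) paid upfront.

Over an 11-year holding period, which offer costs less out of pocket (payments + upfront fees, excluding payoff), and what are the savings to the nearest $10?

Option 1 by $2,610

Option 1: monthly rate = 9.05%/12 = 0.0075417; payment = 45,000 × 0.0075417 / (1 − (1+0.0075417)^−144) = $513.38.
Option 2: monthly rate = 9.6%/12 = 0.0080000; payment = 45,000 × 0.0080000 / (1 − (1+0.0080000)^−144) = $527.44.
Over 132 months: Option 1 costs 132 × $513.38 + $600.00 = $68,366.16; Option 2 costs 132 × $527.44 + $1,350.00 = $70,972.08.
Option 1 is cheaper by $70,972.08 − $68,366.16 = $2,605.92.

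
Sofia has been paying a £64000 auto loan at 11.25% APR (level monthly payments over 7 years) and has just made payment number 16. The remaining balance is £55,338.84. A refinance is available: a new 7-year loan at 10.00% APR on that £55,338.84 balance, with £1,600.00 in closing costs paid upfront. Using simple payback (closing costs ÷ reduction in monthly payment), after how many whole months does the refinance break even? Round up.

Current payment = 64,000 × 11.25%/12 / (1 − (1+0.0093750)^−84) = £1,104.27.
Refinanced payment = 55,338.84 × 0.0083333 / (1 − (1+0.0083333)^−84) = £918.69.
Monthly savings = £1,104.27 − £918.69 = £185.58.
Break-even = £1,600.00 / £185.58 = 8.62 → 9 months.

9 months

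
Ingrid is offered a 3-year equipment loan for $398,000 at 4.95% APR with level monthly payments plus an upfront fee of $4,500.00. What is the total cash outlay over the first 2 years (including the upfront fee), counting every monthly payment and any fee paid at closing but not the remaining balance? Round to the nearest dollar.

At 4.95% the monthly rate is 0.0041250, so the payment is 398,000 × 0.0041250 / (1 − 1.0041250^−36) = $11,919.48.
Total outlay = 24 × $11,919.48 + $4,500.00 = $290,567.52.

$290,568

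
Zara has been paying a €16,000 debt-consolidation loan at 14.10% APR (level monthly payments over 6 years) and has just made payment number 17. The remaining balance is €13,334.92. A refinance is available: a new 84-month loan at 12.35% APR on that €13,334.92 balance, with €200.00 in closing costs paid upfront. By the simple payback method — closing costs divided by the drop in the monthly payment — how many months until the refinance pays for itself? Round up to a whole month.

Current payment = 16,000 × 14.1%/12 / (1 − (1+0.0117500)^−72) = €330.55.
Refinanced payment = 13,334.92 × 0.0102917 / (1 − (1+0.0102917)^−84) = €237.90.
Monthly savings = €330.55 − €237.90 = €92.65.
Break-even = €200.00 / €92.65 = 2.16 → 3 months.

3 months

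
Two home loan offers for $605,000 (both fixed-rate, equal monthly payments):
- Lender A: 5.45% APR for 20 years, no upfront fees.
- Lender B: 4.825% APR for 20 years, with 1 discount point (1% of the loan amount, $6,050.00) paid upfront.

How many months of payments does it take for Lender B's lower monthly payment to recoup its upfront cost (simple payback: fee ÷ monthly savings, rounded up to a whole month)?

Lender A: at 5.45% the monthly rate is 0.0045417, so the payment is 605,000 × 0.0045417 / (1 − 1.0045417^−240) = $4,144.65.
Lender B: at 4.825% the monthly rate is 0.0040208, so the payment is 605,000 × 0.0040208 / (1 − 1.0040208^−240) = $3,934.48.
Monthly savings = $4,144.65 − $3,934.48 = $210.17.
Break-even = $6,050.00 / $210.17 = 28.79 → 29 months.

29 months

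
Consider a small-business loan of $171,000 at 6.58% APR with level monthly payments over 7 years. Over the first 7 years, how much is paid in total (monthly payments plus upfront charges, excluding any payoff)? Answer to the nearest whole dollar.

Monthly rate = 6.58%/12 = 0.0054833; payment = 171,000 × 0.0054833 / (1 − (1+0.0054833)^−84) = $2,545.88.
Total outlay = 84 × $2,545.88 = $213,853.92.

$213,854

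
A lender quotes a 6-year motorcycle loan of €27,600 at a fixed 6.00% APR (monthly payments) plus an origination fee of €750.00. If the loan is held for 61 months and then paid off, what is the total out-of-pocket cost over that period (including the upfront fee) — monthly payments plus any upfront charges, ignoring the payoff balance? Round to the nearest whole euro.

At 6.00% the monthly rate is 0.0050000, so the payment is 27,600 × 0.0050000 / (1 − 1.0050000^−72) = €457.41.
Total outlay = 61 × €457.41 + €750.00 = €28,652.01.

€28,652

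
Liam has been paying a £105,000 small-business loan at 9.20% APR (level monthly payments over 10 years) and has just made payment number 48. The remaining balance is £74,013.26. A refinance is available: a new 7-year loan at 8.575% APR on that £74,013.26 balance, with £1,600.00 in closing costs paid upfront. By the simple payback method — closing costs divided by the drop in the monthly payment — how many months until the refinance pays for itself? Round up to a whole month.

10 months

Current payment = 105,000 × 9.2%/12 / (1 − (1+0.0076667)^−120) = £1,341.49.
Refinanced payment = 74,013.26 × 0.0071458 / (1 − (1+0.0071458)^−84) = £1,174.90.
Monthly savings = £1,341.49 − £1,174.90 = £166.59.
Break-even = £1,600.00 / £166.59 = 9.60 → 10 months.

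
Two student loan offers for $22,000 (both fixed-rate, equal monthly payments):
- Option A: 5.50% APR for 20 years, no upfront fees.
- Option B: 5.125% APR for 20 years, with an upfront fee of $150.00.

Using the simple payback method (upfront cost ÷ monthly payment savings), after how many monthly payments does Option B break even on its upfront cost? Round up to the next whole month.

Option A: at 5.50% the monthly rate is 0.0045833, so the payment is 22,000 × 0.0045833 / (1 − 1.0045833^−240) = $151.34.
Option B: monthly rate = 5.125%/12 = 0.0042708; payment = 22,000 × 0.0042708 / (1 − (1+0.0042708)^−240) = $146.71.
Monthly savings = $151.34 − $146.71 = $4.63.
Break-even = $150.00 / $4.63 = 32.40 → 33 months.

33 months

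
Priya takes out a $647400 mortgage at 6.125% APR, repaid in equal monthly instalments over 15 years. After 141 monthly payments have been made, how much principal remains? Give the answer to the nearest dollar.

$194,297

With monthly rate i = 6.125%/12 = 0.0051042, the balance after k of n payments is P · [(1+i)^n − (1+i)^k] / [(1+i)^n − 1].
(1+0.0051042)^180 = 2.50030624 and (1+0.0051042)^141 = 2.05003532, so the balance is 647,400 × (2.50030624 − 2.05003532) / (2.50030624 − 1) = $194,297.26.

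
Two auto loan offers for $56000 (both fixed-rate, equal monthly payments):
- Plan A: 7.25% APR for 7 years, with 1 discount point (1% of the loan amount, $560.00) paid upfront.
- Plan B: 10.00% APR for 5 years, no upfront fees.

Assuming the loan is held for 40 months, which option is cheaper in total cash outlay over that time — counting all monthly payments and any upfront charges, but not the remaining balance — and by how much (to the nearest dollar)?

Plan A: at 7.25% the monthly rate is 0.0060417, so the payment is 56,000 × 0.0060417 / (1 − 1.0060417^−84) = $852.05.
Plan B: monthly rate = 10%/12 = 0.0083333; payment = 56,000 × 0.0083333 / (1 − (1+0.0083333)^−60) = $1,189.83.
Over 40 months: Plan A costs 40 × $852.05 + $560.00 = $34,642.00; Plan B costs 40 × $1,189.83 = $47,593.20.
Plan A is cheaper by $47,593.20 − $34,642.00 = $12,951.20.

Plan A by $12,951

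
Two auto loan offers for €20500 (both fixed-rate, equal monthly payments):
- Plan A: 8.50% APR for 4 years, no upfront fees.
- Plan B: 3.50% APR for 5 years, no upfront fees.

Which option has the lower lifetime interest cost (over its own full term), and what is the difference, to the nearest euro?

Plan A: monthly rate = 8.5%/12 = 0.0070833; payment = 20,500 × 0.0070833 / (1 − (1+0.0070833)^−48) = €505.29.
Total interest on Plan A = 48 × €505.29 − €20,500 = €3,753.92.
Plan B: monthly rate = 3.5%/12 = 0.0029167; payment = 20,500 × 0.0029167 / (1 − (1+0.0029167)^−60) = €372.93.
Total interest on Plan B = 60 × €372.93 − €20,500 = €1,875.80.
Plan B is lower by €1,878.12.

Plan B by €1,878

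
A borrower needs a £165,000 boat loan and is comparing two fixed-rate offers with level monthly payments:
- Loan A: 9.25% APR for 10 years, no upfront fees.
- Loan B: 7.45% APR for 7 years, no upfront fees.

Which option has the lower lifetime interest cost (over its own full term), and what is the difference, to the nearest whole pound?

Loan B by £41,258

Loan A: monthly rate = 9.25%/12 = 0.0077083; payment = 165,000 × 0.0077083 / (1 − (1+0.0077083)^−120) = £2,112.54.
Total interest on Loan A = 120 × £2,112.54 − £165,000 = £88,504.80.
Loan B: at 7.45% the monthly rate is 0.0062083, so the payment is 165,000 × 0.0062083 / (1 − 1.0062083^−84) = £2,526.75.
Total interest on Loan B = 84 × £2,526.75 − £165,000 = £47,247.00.
Loan B is lower by £41,257.80.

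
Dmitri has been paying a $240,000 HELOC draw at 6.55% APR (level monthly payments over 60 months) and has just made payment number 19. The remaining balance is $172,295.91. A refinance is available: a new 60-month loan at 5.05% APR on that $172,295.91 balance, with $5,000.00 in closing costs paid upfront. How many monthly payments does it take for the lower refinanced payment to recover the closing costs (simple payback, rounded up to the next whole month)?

Current payment = 240,000 × 6.55%/12 / (1 − (1+0.0054583)^−60) = $4,701.50.
Refinanced payment = 172,295.91 × 0.0042083 / (1 − (1+0.0042083)^−60) = $3,255.38.
Monthly savings = $4,701.50 − $3,255.38 = $1,446.12.
Break-even = $5,000.00 / $1,446.12 = 3.46 → 4 months.

4 months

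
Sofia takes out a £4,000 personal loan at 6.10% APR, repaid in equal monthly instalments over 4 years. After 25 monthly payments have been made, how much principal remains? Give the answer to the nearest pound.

With monthly rate i = 6.1%/12 = 0.0050833, the balance after k of n payments is P · [(1+i)^n − (1+i)^k] / [(1+i)^n − 1].
(1+0.0050833)^48 = 1.27555570 and (1+0.0050833)^25 = 1.13514616, so the balance is 4,000 × (1.27555570 − 1.13514616) / (1.27555570 − 1) = £2,038.20.

£2,038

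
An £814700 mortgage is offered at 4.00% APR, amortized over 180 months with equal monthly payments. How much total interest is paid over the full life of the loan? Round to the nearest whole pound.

£270,023

At 4.00% the monthly rate is 0.0033333, so the payment is 814,700 × 0.0033333 / (1 − 1.0033333^−180) = £6,026.24.
Total paid = 180 × £6,026.24 = £1,084,723.20; interest = £1,084,723.20 − £814,700 = £270,023.20.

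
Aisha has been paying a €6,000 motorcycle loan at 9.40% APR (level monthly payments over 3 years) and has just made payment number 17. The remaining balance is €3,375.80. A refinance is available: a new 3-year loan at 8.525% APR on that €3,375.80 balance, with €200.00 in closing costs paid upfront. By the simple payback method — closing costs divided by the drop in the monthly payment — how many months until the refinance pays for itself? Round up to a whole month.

Current payment = 6,000 × 9.4%/12 / (1 − (1+0.0078333)^−36) = €191.92.
Refinanced payment = 3,375.80 × 0.0071042 / (1 − (1+0.0071042)^−36) = €106.60.
Monthly savings = €191.92 − €106.60 = €85.32.
Break-even = €200.00 / €85.32 = 2.34 → 3 months.

3 months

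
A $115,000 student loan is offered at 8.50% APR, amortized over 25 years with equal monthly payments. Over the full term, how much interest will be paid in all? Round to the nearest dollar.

$162,803

Monthly rate = 8.5%/12 = 0.0070833; payment = 115,000 × 0.0070833 / (1 − (1+0.0070833)^−300) = $926.01.
Total paid = 300 × $926.01 = $277,803.00; interest = $277,803.00 − $115,000 = $162,803.00.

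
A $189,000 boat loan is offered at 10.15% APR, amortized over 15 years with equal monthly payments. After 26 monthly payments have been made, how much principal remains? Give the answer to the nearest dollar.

With monthly rate i = 10.15%/12 = 0.0084583, the balance after k of n payments is P · [(1+i)^n − (1+i)^k] / [(1+i)^n − 1].
(1+0.0084583)^180 = 4.55441537 and (1+0.0084583)^26 = 1.24482109, so the balance is 189,000 × (4.55441537 − 1.24482109) / (4.55441537 − 1) = $175,982.05.

$175,982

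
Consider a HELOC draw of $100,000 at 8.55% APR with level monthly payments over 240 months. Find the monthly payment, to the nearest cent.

At 8.55% the monthly rate is 0.0071250, so the payment is 100,000 × 0.0071250 / (1 − 1.0071250^−240) = $870.99.

$870.99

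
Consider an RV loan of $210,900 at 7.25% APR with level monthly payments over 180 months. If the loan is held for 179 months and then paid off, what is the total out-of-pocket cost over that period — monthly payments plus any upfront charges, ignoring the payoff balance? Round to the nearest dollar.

$344,616

At 7.25% the monthly rate is 0.0060417, so the payment is 210,900 × 0.0060417 / (1 − 1.0060417^−180) = $1,925.23.
Total outlay = 179 × $1,925.23 = $344,616.17.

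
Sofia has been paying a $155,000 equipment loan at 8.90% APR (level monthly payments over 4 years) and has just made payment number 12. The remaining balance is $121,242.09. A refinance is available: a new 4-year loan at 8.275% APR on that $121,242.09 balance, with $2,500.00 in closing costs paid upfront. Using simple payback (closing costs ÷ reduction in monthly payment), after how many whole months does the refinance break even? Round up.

Current payment = 155,000 × 8.9%/12 / (1 − (1+0.0074167)^−48) = $3,849.83.
Refinanced payment = 121,242.09 × 0.0068958 / (1 − (1+0.0068958)^−48) = $2,975.55.
Monthly savings = $3,849.83 − $2,975.55 = $874.28.
Break-even = $2,500.00 / $874.28 = 2.86 → 3 months.

3 months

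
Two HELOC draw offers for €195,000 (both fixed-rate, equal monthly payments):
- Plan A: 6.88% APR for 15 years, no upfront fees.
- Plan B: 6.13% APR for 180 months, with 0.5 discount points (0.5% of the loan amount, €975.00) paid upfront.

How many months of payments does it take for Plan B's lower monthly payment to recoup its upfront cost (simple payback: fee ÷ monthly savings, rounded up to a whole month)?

Plan A: monthly rate = 6.88%/12 = 0.0057333; payment = 195,000 × 0.0057333 / (1 − (1+0.0057333)^−180) = €1,739.66.
Plan B: monthly rate = 6.13%/12 = 0.0051083; payment = 195,000 × 0.0051083 / (1 − (1+0.0051083)^−180) = €1,659.25.
Monthly savings = €1,739.66 − €1,659.25 = €80.41.
Break-even = €975.00 / €80.41 = 12.13 → 13 months.

13 months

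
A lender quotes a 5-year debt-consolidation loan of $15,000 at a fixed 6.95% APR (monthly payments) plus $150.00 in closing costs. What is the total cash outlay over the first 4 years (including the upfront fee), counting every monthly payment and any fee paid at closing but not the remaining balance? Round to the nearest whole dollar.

Monthly rate = 6.95%/12 = 0.0057917; payment = 15,000 × 0.0057917 / (1 − (1+0.0057917)^−60) = $296.66.
Total outlay = 48 × $296.66 + $150.00 = $14,389.68.

$14,390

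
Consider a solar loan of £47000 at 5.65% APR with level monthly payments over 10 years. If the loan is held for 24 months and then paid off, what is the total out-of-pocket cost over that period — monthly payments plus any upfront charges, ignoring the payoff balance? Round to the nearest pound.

At 5.65% the monthly rate is 0.0047083, so the payment is 47,000 × 0.0047083 / (1 − 1.0047083^−120) = £513.57.
Total outlay = 24 × £513.57 = £12,325.68.

£12,326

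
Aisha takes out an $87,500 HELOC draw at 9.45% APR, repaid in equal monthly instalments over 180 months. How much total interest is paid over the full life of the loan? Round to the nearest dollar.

$76,491

At 9.45% the monthly rate is 0.0078750, so the payment is 87,500 × 0.0078750 / (1 − 1.0078750^−180) = $911.06.
Total paid = 180 × $911.06 = $163,990.80; interest = $163,990.80 − $87,500 = $76,490.80.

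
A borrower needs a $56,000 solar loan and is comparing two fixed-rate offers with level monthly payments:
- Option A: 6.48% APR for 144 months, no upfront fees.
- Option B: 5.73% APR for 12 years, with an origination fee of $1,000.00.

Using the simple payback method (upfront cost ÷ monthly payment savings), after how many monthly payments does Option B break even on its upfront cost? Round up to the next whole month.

46 months

Option A: at 6.48% the monthly rate is 0.0054000, so the payment is 56,000 × 0.0054000 / (1 − 1.0054000^−144) = $560.49.
Option B: at 5.73% the monthly rate is 0.0047750, so the payment is 56,000 × 0.0047750 / (1 − 1.0047750^−144) = $538.68.
Monthly savings = $560.49 − $538.68 = $21.81.
Break-even = $1,000.00 / $21.81 = 45.85 → 46 months.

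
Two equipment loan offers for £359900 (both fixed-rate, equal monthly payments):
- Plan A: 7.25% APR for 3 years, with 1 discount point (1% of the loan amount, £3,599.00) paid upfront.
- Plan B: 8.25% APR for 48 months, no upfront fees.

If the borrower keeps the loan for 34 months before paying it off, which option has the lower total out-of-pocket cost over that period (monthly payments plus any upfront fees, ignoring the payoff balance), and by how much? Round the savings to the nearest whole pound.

Plan A: monthly rate = 7.25%/12 = 0.0060417; payment = 359,900 × 0.0060417 / (1 − (1+0.0060417)^−36) = £11,153.85.
Plan B: monthly rate = 8.25%/12 = 0.0068750; payment = 359,900 × 0.0068750 / (1 − (1+0.0068750)^−48) = £8,828.51.
Over 34 months: Plan A costs 34 × £11,153.85 + £3,599.00 = £382,829.90; Plan B costs 34 × £8,828.51 = £300,169.34.
Plan B is cheaper by £382,829.90 − £300,169.34 = £82,660.56.

Plan B by £82,661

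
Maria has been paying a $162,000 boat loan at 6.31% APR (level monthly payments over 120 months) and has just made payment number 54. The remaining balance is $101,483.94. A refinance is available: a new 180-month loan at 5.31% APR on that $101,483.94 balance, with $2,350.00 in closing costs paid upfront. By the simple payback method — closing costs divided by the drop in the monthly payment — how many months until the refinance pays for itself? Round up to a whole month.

Current payment = 162,000 × 6.31%/12 / (1 − (1+0.0052583)^−120) = $1,823.85.
Refinanced payment = 101,483.94 × 0.0044250 / (1 − (1+0.0044250)^−180) = $819.01.
Monthly savings = $1,823.85 − $819.01 = $1,004.84.
Break-even = $2,350.00 / $1,004.84 = 2.34 → 3 months.

3 months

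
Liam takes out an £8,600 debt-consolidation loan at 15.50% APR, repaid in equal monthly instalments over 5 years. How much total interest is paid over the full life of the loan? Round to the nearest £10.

£3,810

Monthly rate = 15.5%/12 = 0.0129167; payment = 8,600 × 0.0129167 / (1 − (1+0.0129167)^−60) = £206.86.
Total paid = 60 × £206.86 = £12,411.60; interest = £12,411.60 − £8,600 = £3,811.60.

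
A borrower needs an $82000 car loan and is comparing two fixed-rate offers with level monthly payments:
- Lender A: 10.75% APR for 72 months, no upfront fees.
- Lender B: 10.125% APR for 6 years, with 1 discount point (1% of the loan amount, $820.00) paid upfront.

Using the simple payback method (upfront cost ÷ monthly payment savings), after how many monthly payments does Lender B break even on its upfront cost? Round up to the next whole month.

32 months

Lender A: monthly rate = 10.75%/12 = 0.0089583; payment = 82,000 × 0.0089583 / (1 − (1+0.0089583)^−72) = $1,550.31.
Lender B: at 10.125% the monthly rate is 0.0084375, so the payment is 82,000 × 0.0084375 / (1 − 1.0084375^−72) = $1,524.29.
Monthly savings = $1,550.31 − $1,524.29 = $26.02.
Break-even = $820.00 / $26.02 = 31.51 → 32 months.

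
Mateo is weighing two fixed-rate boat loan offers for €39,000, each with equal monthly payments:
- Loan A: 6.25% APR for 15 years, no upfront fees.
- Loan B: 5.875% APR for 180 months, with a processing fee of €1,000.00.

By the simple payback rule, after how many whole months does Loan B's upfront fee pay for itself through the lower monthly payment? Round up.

127 months

Loan A: monthly rate = 6.25%/12 = 0.0052083; payment = 39,000 × 0.0052083 / (1 − (1+0.0052083)^−180) = €334.39.
Loan B: monthly rate = 5.875%/12 = 0.0048958; payment = 39,000 × 0.0048958 / (1 − (1+0.0048958)^−180) = €326.48.
Monthly savings = €334.39 − €326.48 = €7.91.
Break-even = €1,000.00 / €7.91 = 126.42 → 127 months.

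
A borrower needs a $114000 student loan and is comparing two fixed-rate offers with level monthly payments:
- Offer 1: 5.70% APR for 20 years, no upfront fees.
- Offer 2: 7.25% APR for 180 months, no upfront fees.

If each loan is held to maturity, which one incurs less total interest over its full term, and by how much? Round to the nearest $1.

Offer 1: monthly rate = 5.7%/12 = 0.0047500; payment = 114,000 × 0.0047500 / (1 − (1+0.0047500)^−240) = $797.12.
Total interest on Offer 1 = 240 × $797.12 − $114,000 = $77,308.80.
Offer 2: at 7.25% the monthly rate is 0.0060417, so the payment is 114,000 × 0.0060417 / (1 − 1.0060417^−180) = $1,040.66.
Total interest on Offer 2 = 180 × $1,040.66 − $114,000 = $73,318.80.
Offer 2 is lower by $3,990.00.

Offer 2 by $3,990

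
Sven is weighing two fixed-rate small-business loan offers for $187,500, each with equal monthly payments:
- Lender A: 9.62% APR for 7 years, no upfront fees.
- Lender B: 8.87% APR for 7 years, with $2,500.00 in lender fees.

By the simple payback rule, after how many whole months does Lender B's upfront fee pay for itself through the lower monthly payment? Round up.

Lender A: monthly rate = 9.62%/12 = 0.0080167; payment = 187,500 × 0.0080167 / (1 − (1+0.0080167)^−84) = $3,076.03.
Lender B: monthly rate = 8.87%/12 = 0.0073917; payment = 187,500 × 0.0073917 / (1 − (1+0.0073917)^−84) = $3,004.35.
Monthly savings = $3,076.03 − $3,004.35 = $71.68.
Break-even = $2,500.00 / $71.68 = 34.88 → 35 months.

35 months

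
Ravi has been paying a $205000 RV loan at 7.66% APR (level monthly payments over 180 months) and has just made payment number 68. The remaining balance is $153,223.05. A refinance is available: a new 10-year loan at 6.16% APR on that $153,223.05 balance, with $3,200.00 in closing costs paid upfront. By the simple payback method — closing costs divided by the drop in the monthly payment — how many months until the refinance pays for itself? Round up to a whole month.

16 months

Current payment = 205,000 × 7.66%/12 / (1 − (1+0.0063833)^−180) = $1,919.06.
Refinanced payment = 153,223.05 × 0.0051333 / (1 − (1+0.0051333)^−120) = $1,713.43.
Monthly savings = $1,919.06 − $1,713.43 = $205.63.
Break-even = $3,200.00 / $205.63 = 15.56 → 16 months.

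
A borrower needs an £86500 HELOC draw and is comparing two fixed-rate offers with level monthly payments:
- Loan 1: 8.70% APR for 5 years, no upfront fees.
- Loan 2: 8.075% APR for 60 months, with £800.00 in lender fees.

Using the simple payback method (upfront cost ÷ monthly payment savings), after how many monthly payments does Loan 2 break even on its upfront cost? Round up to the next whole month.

31 months

Loan 1: at 8.70% the monthly rate is 0.0072500, so the payment is 86,500 × 0.0072500 / (1 − 1.0072500^−60) = £1,783.03.
Loan 2: monthly rate = 8.075%/12 = 0.0067292; payment = 86,500 × 0.0067292 / (1 − (1+0.0067292)^−60) = £1,757.01.
Monthly savings = £1,783.03 − £1,757.01 = £26.02.
Break-even = £800.00 / £26.02 = 30.75 → 31 months.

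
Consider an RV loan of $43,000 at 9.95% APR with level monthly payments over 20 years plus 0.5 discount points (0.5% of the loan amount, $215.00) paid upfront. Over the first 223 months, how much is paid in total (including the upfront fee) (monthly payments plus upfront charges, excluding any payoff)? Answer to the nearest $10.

Monthly rate = 9.95%/12 = 0.0082917; payment = 43,000 × 0.0082917 / (1 − (1+0.0082917)^−240) = $413.54.
Total outlay = 223 × $413.54 + $215.00 = $92,434.42.

$92,430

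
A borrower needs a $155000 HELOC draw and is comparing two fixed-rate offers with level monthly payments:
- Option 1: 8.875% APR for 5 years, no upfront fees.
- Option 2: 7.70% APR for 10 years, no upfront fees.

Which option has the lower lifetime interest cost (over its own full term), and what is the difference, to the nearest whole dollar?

Option 1 by $30,243

Option 1: at 8.875% the monthly rate is 0.0073958, so the payment is 155,000 × 0.0073958 / (1 − 1.0073958^−60) = $3,208.15.
Total interest on Option 1 = 60 × $3,208.15 − $155,000 = $37,489.00.
Option 2: at 7.70% the monthly rate is 0.0064167, so the payment is 155,000 × 0.0064167 / (1 − 1.0064167^−120) = $1,856.10.
Total interest on Option 2 = 120 × $1,856.10 − $155,000 = $67,732.00.
Option 1 is lower by $30,243.00.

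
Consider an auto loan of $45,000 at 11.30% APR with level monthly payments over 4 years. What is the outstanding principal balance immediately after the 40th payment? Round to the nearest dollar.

$8,973

With monthly rate i = 11.3%/12 = 0.0094167, the balance after k of n payments is P · [(1+i)^n − (1+i)^k] / [(1+i)^n − 1].
(1+0.0094167)^48 = 1.56813200 and (1+0.0094167)^40 = 1.45485211, so the balance is 45,000 × (1.56813200 − 1.45485211) / (1.56813200 − 1) = $8,972.55.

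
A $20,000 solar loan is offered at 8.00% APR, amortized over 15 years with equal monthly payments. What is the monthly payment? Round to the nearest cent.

$191.13

Monthly rate = 8%/12 = 0.0066667; payment = 20,000 × 0.0066667 / (1 − (1+0.0066667)^−180) = $191.13.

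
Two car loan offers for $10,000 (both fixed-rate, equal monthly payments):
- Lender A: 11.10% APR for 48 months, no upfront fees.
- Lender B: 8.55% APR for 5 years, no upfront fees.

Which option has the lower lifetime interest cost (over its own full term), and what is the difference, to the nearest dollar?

Lender B by $105

Lender A: at 11.10% the monthly rate is 0.0092500, so the payment is 10,000 × 0.0092500 / (1 − 1.0092500^−48) = $258.94.
Total interest on Lender A = 48 × $258.94 − $10,000 = $2,429.12.
Lender B: monthly rate = 8.55%/12 = 0.0071250; payment = 10,000 × 0.0071250 / (1 − (1+0.0071250)^−60) = $205.41.
Total interest on Lender B = 60 × $205.41 − $10,000 = $2,324.60.
Lender B is lower by $104.52.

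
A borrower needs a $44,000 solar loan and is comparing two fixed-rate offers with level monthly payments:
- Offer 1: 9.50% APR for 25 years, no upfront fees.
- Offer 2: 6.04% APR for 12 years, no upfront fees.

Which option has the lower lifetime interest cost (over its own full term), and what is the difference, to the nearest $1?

Offer 2 by $53,367

Offer 1: at 9.50% the monthly rate is 0.0079167, so the payment is 44,000 × 0.0079167 / (1 − 1.0079167^−300) = $384.43.
Total interest on Offer 1 = 300 × $384.43 − $44,000 = $71,329.00.
Offer 2: at 6.04% the monthly rate is 0.0050333, so the payment is 44,000 × 0.0050333 / (1 − 1.0050333^−144) = $430.29.
Total interest on Offer 2 = 144 × $430.29 − $44,000 = $17,961.76.
Offer 2 is lower by $53,367.24.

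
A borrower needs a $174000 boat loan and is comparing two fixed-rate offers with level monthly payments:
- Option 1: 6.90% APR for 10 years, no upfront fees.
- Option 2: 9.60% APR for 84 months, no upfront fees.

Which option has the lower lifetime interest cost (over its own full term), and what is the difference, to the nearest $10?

Option 2 by $1,730

Option 1: at 6.90% the monthly rate is 0.0057500, so the payment is 174,000 × 0.0057500 / (1 − 1.0057500^−120) = $2,011.33.
Total interest on Option 1 = 120 × $2,011.33 − $174,000 = $67,359.60.
Option 2: monthly rate = 9.6%/12 = 0.0080000; payment = 174,000 × 0.0080000 / (1 − (1+0.0080000)^−84) = $2,852.77.
Total interest on Option 2 = 84 × $2,852.77 − $174,000 = $65,632.68.
Option 2 is lower by $1,726.92.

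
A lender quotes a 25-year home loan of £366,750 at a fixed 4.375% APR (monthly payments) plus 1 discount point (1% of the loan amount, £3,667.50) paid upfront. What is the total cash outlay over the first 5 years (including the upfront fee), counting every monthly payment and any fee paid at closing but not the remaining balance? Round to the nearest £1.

At 4.375% the monthly rate is 0.0036458, so the payment is 366,750 × 0.0036458 / (1 − 1.0036458^−300) = £2,012.58.
Total outlay = 60 × £2,012.58 + £3,667.50 = £124,422.30.

£124,422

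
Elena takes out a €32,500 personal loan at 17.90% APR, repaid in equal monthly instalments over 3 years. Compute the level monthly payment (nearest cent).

At 17.90% the monthly rate is 0.0149167, so the payment is 32,500 × 0.0149167 / (1 − 1.0149167^−36) = €1,173.32.

€1,173.32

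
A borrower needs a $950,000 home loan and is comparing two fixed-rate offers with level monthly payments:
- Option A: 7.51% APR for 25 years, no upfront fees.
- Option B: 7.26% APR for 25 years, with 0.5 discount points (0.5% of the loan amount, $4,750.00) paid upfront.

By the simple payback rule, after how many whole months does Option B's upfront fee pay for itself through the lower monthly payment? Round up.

Option A: at 7.51% the monthly rate is 0.0062583, so the payment is 950,000 × 0.0062583 / (1 − 1.0062583^−300) = $7,026.60.
Option B: at 7.26% the monthly rate is 0.0060500, so the payment is 950,000 × 0.0060500 / (1 − 1.0060500^−300) = $6,872.79.
Monthly savings = $7,026.60 − $6,872.79 = $153.81.
Break-even = $4,750.00 / $153.81 = 30.88 → 31 months.

31 months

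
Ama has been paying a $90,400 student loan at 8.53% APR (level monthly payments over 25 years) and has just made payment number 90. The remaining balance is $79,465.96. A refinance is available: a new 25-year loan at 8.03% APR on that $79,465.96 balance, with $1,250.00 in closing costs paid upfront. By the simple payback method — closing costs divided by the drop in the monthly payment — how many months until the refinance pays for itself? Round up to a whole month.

11 months

Current payment = 90,400 × 8.53%/12 / (1 − (1+0.0071083)^−300) = $729.75.
Refinanced payment = 79,465.96 × 0.0066917 / (1 − (1+0.0066917)^−300) = $614.91.
Monthly savings = $729.75 − $614.91 = $114.84.
Break-even = $1,250.00 / $114.84 = 10.88 → 11 months.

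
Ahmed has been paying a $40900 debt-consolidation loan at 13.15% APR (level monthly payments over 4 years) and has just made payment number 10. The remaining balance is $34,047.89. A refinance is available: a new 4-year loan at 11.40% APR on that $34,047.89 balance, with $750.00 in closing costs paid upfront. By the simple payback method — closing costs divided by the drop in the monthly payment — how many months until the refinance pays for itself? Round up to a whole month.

Current payment = 40,900 × 13.15%/12 / (1 − (1+0.0109583)^−48) = $1,100.29.
Refinanced payment = 34,047.89 × 0.0095000 / (1 − (1+0.0095000)^−48) = $886.61.
Monthly savings = $1,100.29 − $886.61 = $213.68.
Break-even = $750.00 / $213.68 = 3.51 → 4 months.

4 months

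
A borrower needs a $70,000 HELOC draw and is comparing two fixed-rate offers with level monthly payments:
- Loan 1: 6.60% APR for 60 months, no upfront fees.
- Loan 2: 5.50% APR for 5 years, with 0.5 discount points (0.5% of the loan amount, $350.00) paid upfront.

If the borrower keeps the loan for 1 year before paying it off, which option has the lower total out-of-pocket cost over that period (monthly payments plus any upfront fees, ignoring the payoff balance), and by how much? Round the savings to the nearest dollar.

Loan 2 by $80

Loan 1: monthly rate = 6.6%/12 = 0.0055000; payment = 70,000 × 0.0055000 / (1 − (1+0.0055000)^−60) = $1,372.91.
Loan 2: at 5.50% the monthly rate is 0.0045833, so the payment is 70,000 × 0.0045833 / (1 − 1.0045833^−60) = $1,337.08.
Over 12 months: Loan 1 costs 12 × $1,372.91 = $16,474.92; Loan 2 costs 12 × $1,337.08 + $350.00 = $16,394.96.
Loan 2 is cheaper by $16,474.92 − $16,394.96 = $79.96.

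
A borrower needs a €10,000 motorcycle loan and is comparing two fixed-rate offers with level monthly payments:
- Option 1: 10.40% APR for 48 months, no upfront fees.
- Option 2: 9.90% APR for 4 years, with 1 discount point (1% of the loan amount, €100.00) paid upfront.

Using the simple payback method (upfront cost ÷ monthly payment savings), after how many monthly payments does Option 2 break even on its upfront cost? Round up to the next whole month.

42 months

Option 1: monthly rate = 10.4%/12 = 0.0086667; payment = 10,000 × 0.0086667 / (1 − (1+0.0086667)^−48) = €255.55.
Option 2: monthly rate = 9.9%/12 = 0.0082500; payment = 10,000 × 0.0082500 / (1 − (1+0.0082500)^−48) = €253.15.
Monthly savings = €255.55 − €253.15 = €2.40.
Break-even = €100.00 / €2.40 = 41.67 → 42 months.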